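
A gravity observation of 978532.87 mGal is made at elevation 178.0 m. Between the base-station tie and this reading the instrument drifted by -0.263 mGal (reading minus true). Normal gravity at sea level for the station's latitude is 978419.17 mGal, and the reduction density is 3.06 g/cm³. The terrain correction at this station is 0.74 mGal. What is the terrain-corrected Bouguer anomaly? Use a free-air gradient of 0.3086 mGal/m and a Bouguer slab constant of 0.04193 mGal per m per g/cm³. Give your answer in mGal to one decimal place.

Drift-corrected reading = 978532.87 − (-0.263) = 978533.133 mGal
Free-air correction = 0.3086 × 178.0 = 54.93 mGal
Free-air anomaly = 978533.133 − 978419.17 + (54.93) = 168.893 mGal
Bouguer slab correction = 0.04193 × 3.06 × 178.0 = 22.84 mGal
Simple Bouguer anomaly = 168.893 − (22.84) = 146.053 mGal
Complete Bouguer anomaly = 146.053 + 0.74 = 146.793 mGal

146.8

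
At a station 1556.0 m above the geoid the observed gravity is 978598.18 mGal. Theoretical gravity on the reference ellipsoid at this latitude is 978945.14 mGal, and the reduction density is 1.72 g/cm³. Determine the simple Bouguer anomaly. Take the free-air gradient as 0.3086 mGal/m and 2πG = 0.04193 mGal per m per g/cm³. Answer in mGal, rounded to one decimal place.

21.0

Free-air correction = 0.3086 × 1556.0 = 480.18 mGal
Free-air anomaly = 978598.18 − 978945.14 + (480.18) = 133.22 mGal
Bouguer slab correction = 0.04193 × 1.72 × 1556.0 = 112.22 mGal
Simple Bouguer anomaly = 133.22 − (112.22) = 21.00 mGal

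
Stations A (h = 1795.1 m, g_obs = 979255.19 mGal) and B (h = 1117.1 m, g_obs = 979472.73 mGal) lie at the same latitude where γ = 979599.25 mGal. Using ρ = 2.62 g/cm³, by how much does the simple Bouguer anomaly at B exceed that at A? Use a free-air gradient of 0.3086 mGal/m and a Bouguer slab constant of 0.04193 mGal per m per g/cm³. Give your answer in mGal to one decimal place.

Δg_SB(A) = 979255.19 − 979599.25 + 0.3086×1795.1 − 0.04193×2.62×1795.1 = 12.70 mGal
Δg_SB(B) = 979472.73 − 979599.25 + 0.3086×1117.1 − 0.04193×2.62×1117.1 = 95.50 mGal
Difference = 95.50 − (12.70) = 82.80 mGal

82.8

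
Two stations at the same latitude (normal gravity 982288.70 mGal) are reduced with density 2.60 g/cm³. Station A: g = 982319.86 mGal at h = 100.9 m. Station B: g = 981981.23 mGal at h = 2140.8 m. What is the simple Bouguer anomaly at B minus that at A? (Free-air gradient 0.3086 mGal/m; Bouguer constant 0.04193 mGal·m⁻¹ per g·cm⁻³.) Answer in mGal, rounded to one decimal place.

68.5

Δg_SB(A) = 982319.86 − 982288.70 + 0.3086×100.9 − 0.04193×2.60×100.9 = 51.30 mGal
Δg_SB(B) = 981981.23 − 982288.70 + 0.3086×2140.8 − 0.04193×2.60×2140.8 = 119.80 mGal
Difference = 119.80 − (51.30) = 68.50 mGal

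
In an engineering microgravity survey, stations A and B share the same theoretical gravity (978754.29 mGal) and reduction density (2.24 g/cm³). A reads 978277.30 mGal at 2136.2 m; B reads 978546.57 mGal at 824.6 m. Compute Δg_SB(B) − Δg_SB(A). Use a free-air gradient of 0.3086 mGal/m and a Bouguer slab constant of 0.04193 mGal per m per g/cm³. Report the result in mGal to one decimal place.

-12.3

Δg_SB(A) = 978277.30 − 978754.29 + 0.3086×2136.2 − 0.04193×2.24×2136.2 = -18.40 mGal
Δg_SB(B) = 978546.57 − 978754.29 + 0.3086×824.6 − 0.04193×2.24×824.6 = -30.70 mGal
Difference = -30.70 − (-18.40) = -12.30 mGal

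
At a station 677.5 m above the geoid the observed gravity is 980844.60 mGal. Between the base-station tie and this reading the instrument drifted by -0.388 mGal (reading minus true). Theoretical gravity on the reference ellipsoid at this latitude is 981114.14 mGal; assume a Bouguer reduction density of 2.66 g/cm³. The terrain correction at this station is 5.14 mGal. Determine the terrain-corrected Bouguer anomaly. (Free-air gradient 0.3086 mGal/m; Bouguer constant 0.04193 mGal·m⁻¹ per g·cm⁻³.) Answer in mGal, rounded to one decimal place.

-130.5

Drift-corrected reading = 980844.60 − (-0.388) = 980844.988 mGal
Free-air correction = 0.3086 × 677.5 = 209.08 mGal
Free-air anomaly = 980844.988 − 981114.14 + (209.08) = -60.072 mGal
Bouguer slab correction = 0.04193 × 2.66 × 677.5 = 75.56 mGal
Simple Bouguer anomaly = -60.072 − (75.56) = -135.632 mGal
Complete Bouguer anomaly = -135.632 + 5.14 = -130.492 mGal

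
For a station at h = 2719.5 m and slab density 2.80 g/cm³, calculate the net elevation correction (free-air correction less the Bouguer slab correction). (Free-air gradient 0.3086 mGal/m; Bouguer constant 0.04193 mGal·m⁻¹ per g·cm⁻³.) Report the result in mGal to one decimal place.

Combined gradient = 0.3086 − 0.04193 × 2.80 = 0.1911960 mGal/m
Combined elevation correction = 0.1911960 × 2719.5 = 520.0 mGal

520.0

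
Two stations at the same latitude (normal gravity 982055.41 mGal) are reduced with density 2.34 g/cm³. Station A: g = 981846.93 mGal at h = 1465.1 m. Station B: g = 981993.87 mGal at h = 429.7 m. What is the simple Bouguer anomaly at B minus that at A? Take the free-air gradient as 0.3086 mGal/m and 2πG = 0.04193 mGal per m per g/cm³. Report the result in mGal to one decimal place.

-71.0

Δg_SB(A) = 981846.93 − 982055.41 + 0.3086×1465.1 − 0.04193×2.34×1465.1 = 99.90 mGal
Δg_SB(B) = 981993.87 − 982055.41 + 0.3086×429.7 − 0.04193×2.34×429.7 = 28.90 mGal
Difference = 28.90 − (99.90) = -71.00 mGal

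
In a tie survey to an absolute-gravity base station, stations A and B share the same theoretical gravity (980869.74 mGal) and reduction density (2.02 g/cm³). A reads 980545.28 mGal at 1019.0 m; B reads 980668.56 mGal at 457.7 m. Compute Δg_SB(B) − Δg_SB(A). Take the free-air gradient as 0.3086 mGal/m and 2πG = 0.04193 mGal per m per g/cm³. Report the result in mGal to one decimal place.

-2.4

Δg_SB(A) = 980545.28 − 980869.74 + 0.3086×1019.0 − 0.04193×2.02×1019.0 = -96.30 mGal
Δg_SB(B) = 980668.56 − 980869.74 + 0.3086×457.7 − 0.04193×2.02×457.7 = -98.70 mGal
Difference = -98.70 − (-96.30) = -2.40 mGal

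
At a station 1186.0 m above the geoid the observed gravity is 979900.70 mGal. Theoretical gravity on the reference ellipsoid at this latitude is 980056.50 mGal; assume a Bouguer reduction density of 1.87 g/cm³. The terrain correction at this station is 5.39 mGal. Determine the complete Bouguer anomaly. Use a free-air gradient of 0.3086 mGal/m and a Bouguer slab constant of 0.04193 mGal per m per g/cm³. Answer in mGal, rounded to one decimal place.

122.6

Free-air correction = 0.3086 × 1186.0 = 366.00 mGal
Free-air anomaly = 979900.70 − 980056.50 + (366.00) = 210.20 mGal
Bouguer slab correction = 0.04193 × 1.87 × 1186.0 = 92.99 mGal
Simple Bouguer anomaly = 210.20 − (92.99) = 117.21 mGal
Complete Bouguer anomaly = 117.21 + 5.39 = 122.60 mGal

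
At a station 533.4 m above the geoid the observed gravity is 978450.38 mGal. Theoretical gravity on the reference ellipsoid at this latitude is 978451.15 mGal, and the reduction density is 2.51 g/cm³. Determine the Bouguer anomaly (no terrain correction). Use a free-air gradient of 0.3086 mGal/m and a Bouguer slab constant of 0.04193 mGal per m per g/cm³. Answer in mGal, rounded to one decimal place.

Free-air correction = 0.3086 × 533.4 = 164.61 mGal
Free-air anomaly = 978450.38 − 978451.15 + (164.61) = 163.84 mGal
Bouguer slab correction = 0.04193 × 2.51 × 533.4 = 56.14 mGal
Simple Bouguer anomaly = 163.84 − (56.14) = 107.70 mGal

107.7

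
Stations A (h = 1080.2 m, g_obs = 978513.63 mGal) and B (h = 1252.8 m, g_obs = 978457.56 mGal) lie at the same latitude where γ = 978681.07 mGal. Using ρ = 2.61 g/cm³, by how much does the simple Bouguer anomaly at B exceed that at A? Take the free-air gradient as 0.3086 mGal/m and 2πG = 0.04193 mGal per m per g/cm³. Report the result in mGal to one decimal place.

Δg_SB(A) = 978513.63 − 978681.07 + 0.3086×1080.2 − 0.04193×2.61×1080.2 = 47.70 mGal
Δg_SB(B) = 978457.56 − 978681.07 + 0.3086×1252.8 − 0.04193×2.61×1252.8 = 26.00 mGal
Difference = 26.00 − (47.70) = -21.70 mGal

-21.7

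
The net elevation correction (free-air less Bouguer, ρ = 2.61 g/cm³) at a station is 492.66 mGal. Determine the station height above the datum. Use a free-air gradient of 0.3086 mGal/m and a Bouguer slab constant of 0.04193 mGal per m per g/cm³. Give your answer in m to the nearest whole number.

2474

Combined gradient = 0.3086 − 0.04193 × 2.61 = 0.1991627 mGal/m
h = 492.66 / 0.1991627 = 2473.66 m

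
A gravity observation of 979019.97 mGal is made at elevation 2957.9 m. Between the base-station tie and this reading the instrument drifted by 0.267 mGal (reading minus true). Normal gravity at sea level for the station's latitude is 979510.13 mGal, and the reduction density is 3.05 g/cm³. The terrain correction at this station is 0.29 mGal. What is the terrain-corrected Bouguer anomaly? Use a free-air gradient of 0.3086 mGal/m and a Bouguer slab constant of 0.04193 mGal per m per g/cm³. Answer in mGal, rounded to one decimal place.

44.4

Drift-corrected reading = 979019.97 − (0.267) = 979019.703 mGal
Free-air correction = 0.3086 × 2957.9 = 912.81 mGal
Free-air anomaly = 979019.703 − 979510.13 + (912.81) = 422.383 mGal
Bouguer slab correction = 0.04193 × 3.05 × 2957.9 = 378.28 mGal
Simple Bouguer anomaly = 422.383 − (378.28) = 44.103 mGal
Complete Bouguer anomaly = 44.103 + 0.29 = 44.393 mGal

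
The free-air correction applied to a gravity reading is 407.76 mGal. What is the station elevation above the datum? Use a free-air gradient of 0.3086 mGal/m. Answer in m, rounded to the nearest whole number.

1321

h = 407.76 / 0.3086 = 1321.32 m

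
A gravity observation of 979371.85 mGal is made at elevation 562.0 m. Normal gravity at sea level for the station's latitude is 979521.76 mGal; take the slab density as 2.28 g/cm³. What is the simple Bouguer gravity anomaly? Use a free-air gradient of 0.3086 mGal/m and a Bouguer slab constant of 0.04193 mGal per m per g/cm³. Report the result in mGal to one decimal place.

Free-air correction = 0.3086 × 562.0 = 173.43 mGal
Free-air anomaly = 979371.85 − 979521.76 + (173.43) = 23.52 mGal
Bouguer slab correction = 0.04193 × 2.28 × 562.0 = 53.73 mGal
Simple Bouguer anomaly = 23.52 − (53.73) = -30.21 mGal

-30.2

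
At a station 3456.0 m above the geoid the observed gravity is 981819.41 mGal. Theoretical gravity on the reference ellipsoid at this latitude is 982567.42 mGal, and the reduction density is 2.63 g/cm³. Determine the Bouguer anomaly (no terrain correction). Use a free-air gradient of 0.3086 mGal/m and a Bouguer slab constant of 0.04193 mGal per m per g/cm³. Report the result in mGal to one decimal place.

-62.6

Free-air correction = 0.3086 × 3456.0 = 1066.52 mGal
Free-air anomaly = 981819.41 − 982567.42 + (1066.52) = 318.51 mGal
Bouguer slab correction = 0.04193 × 2.63 × 3456.0 = 381.11 mGal
Simple Bouguer anomaly = 318.51 − (381.11) = -62.60 mGal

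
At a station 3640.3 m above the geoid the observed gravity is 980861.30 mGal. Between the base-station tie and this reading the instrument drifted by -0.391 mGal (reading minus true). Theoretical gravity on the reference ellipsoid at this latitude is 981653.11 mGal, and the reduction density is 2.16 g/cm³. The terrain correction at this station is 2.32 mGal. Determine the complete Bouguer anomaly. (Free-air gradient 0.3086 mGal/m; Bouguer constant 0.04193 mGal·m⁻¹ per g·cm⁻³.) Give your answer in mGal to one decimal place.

4.6

Drift-corrected reading = 980861.30 − (-0.391) = 980861.691 mGal
Free-air correction = 0.3086 × 3640.3 = 1123.40 mGal
Free-air anomaly = 980861.691 − 981653.11 + (1123.40) = 331.981 mGal
Bouguer slab correction = 0.04193 × 2.16 × 3640.3 = 329.70 mGal
Simple Bouguer anomaly = 331.981 − (329.70) = 2.281 mGal
Complete Bouguer anomaly = 2.281 + 2.32 = 4.601 mGal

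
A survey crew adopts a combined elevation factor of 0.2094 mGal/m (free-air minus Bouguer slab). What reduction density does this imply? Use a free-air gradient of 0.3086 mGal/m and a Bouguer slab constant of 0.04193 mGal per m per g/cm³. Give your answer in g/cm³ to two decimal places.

0.2094 = 0.3086 − 0.04193 × ρ
ρ = (0.3086 − 0.2094) / 0.04193 = 2.37 g/cm³

2.37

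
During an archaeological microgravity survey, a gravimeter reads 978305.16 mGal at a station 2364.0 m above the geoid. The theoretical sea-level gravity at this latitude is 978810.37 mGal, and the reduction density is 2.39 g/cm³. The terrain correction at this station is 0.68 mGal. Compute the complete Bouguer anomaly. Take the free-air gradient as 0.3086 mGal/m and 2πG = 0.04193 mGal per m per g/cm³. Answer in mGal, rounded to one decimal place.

-11.9

Free-air correction = 0.3086 × 2364.0 = 729.53 mGal
Free-air anomaly = 978305.16 − 978810.37 + (729.53) = 224.32 mGal
Bouguer slab correction = 0.04193 × 2.39 × 2364.0 = 236.90 mGal
Simple Bouguer anomaly = 224.32 − (236.90) = -12.58 mGal
Complete Bouguer anomaly = -12.58 + 0.68 = -11.90 mGal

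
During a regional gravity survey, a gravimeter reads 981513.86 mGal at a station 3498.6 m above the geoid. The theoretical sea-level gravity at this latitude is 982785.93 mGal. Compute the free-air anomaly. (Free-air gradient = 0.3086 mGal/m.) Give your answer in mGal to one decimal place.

-192.4

Free-air correction = 0.3086 × 3498.6 = 1079.67 mGal
Free-air anomaly = 981513.86 − 982785.93 + (1079.67) = -192.40 mGal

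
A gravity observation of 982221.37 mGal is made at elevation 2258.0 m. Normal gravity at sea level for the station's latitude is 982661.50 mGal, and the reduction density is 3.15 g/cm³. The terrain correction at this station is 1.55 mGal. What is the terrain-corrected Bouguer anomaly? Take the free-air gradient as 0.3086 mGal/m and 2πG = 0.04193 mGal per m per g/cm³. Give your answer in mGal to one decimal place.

Free-air correction = 0.3086 × 2258.0 = 696.82 mGal
Free-air anomaly = 982221.37 − 982661.50 + (696.82) = 256.69 mGal
Bouguer slab correction = 0.04193 × 3.15 × 2258.0 = 298.24 mGal
Simple Bouguer anomaly = 256.69 − (298.24) = -41.55 mGal
Complete Bouguer anomaly = -41.55 + 1.55 = -40.00 mGal

-40.0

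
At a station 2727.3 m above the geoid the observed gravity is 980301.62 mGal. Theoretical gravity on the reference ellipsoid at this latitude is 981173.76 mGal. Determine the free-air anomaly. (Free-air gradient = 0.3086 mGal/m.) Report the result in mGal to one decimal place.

-30.5

Free-air correction = 0.3086 × 2727.3 = 841.64 mGal
Free-air anomaly = 980301.62 − 981173.76 + (841.64) = -30.50 mGal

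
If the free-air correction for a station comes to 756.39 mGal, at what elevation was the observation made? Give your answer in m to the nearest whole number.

h = 756.39 / 0.3086 = 2451.04 m

2451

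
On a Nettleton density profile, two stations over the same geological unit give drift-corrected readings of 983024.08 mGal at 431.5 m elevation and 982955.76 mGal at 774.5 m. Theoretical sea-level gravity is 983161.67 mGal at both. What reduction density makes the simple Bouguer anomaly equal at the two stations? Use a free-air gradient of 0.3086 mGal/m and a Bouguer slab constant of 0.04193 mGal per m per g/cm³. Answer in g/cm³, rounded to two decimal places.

2.61

Δg_obs = 982955.76 − 983024.08 = -68.32 mGal over Δh = 774.5 − 431.5 = 343.0 m
Equal Bouguer anomalies ⇒ Δg_obs + (0.3086 − 0.04193ρ)·Δh = 0
0.3086 − 0.04193ρ = −Δg_obs/Δh = 0.19918
ρ = (0.3086 − 0.19918) / 0.04193 = 2.61 g/cm³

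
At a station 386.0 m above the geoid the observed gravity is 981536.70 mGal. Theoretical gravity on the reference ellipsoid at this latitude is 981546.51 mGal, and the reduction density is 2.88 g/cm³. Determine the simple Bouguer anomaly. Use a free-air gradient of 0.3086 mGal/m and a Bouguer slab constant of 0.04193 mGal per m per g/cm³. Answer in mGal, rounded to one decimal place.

62.7

Free-air correction = 0.3086 × 386.0 = 119.12 mGal
Free-air anomaly = 981536.70 − 981546.51 + (119.12) = 109.31 mGal
Bouguer slab correction = 0.04193 × 2.88 × 386.0 = 46.61 mGal
Simple Bouguer anomaly = 109.31 − (46.61) = 62.70 mGal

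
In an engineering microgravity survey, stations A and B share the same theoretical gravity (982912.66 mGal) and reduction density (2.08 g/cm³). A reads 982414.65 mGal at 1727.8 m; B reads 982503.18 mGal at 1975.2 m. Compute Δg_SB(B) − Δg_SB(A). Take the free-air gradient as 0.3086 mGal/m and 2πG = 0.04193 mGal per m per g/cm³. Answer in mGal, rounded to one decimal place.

143.3

Δg_SB(A) = 982414.65 − 982912.66 + 0.3086×1727.8 − 0.04193×2.08×1727.8 = -115.50 mGal
Δg_SB(B) = 982503.18 − 982912.66 + 0.3086×1975.2 − 0.04193×2.08×1975.2 = 27.80 mGal
Difference = 27.80 − (-115.50) = 143.30 mGal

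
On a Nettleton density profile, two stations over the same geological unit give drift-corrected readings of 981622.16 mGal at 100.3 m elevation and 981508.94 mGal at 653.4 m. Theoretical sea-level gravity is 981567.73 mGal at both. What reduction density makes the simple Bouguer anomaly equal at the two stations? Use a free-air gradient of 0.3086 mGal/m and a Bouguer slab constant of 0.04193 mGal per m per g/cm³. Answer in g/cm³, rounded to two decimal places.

2.48

Δg_obs = 981508.94 − 981622.16 = -113.22 mGal over Δh = 653.4 − 100.3 = 553.1 m
Equal Bouguer anomalies ⇒ Δg_obs + (0.3086 − 0.04193ρ)·Δh = 0
0.3086 − 0.04193ρ = −Δg_obs/Δh = 0.20470
ρ = (0.3086 − 0.20470) / 0.04193 = 2.48 g/cm³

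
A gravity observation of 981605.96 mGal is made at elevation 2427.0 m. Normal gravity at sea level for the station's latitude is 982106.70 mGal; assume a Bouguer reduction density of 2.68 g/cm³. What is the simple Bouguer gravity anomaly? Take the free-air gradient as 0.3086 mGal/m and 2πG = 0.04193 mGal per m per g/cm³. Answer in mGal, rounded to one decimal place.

-24.5

Free-air correction = 0.3086 × 2427.0 = 748.97 mGal
Free-air anomaly = 981605.96 − 982106.70 + (748.97) = 248.23 mGal
Bouguer slab correction = 0.04193 × 2.68 × 2427.0 = 272.73 mGal
Simple Bouguer anomaly = 248.23 − (272.73) = -24.50 mGal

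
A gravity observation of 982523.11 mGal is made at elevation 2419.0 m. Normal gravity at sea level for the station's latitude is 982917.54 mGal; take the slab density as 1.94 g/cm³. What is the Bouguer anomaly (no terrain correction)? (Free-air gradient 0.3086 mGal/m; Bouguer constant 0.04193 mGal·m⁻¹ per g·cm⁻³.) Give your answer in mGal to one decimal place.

155.3

Free-air correction = 0.3086 × 2419.0 = 746.50 mGal
Free-air anomaly = 982523.11 − 982917.54 + (746.50) = 352.07 mGal
Bouguer slab correction = 0.04193 × 1.94 × 2419.0 = 196.77 mGal
Simple Bouguer anomaly = 352.07 − (196.77) = 155.30 mGal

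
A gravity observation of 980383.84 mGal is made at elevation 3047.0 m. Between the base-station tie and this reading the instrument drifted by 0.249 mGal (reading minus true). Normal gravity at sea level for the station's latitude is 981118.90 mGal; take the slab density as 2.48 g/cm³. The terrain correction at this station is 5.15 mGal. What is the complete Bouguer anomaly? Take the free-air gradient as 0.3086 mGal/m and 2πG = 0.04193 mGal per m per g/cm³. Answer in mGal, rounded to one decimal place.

Drift-corrected reading = 980383.84 − (0.249) = 980383.591 mGal
Free-air correction = 0.3086 × 3047.0 = 940.30 mGal
Free-air anomaly = 980383.591 − 981118.90 + (940.30) = 204.991 mGal
Bouguer slab correction = 0.04193 × 2.48 × 3047.0 = 316.85 mGal
Simple Bouguer anomaly = 204.991 − (316.85) = -111.859 mGal
Complete Bouguer anomaly = -111.859 + 5.15 = -106.709 mGal

-106.7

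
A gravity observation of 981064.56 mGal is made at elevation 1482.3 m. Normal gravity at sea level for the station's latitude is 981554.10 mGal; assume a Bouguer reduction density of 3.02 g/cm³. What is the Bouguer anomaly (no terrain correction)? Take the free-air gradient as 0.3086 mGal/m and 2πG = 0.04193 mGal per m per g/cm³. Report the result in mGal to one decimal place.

Free-air correction = 0.3086 × 1482.3 = 457.44 mGal
Free-air anomaly = 981064.56 − 981554.10 + (457.44) = -32.10 mGal
Bouguer slab correction = 0.04193 × 3.02 × 1482.3 = 187.70 mGal
Simple Bouguer anomaly = -32.10 − (187.70) = -219.80 mGal

-219.8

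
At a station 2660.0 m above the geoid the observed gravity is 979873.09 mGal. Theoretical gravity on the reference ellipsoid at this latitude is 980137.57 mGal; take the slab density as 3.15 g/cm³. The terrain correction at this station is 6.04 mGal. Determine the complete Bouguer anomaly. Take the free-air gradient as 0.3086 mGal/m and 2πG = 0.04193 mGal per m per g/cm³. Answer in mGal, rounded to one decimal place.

211.1

Free-air correction = 0.3086 × 2660.0 = 820.88 mGal
Free-air anomaly = 979873.09 − 980137.57 + (820.88) = 556.40 mGal
Bouguer slab correction = 0.04193 × 3.15 × 2660.0 = 351.33 mGal
Simple Bouguer anomaly = 556.40 − (351.33) = 205.07 mGal
Complete Bouguer anomaly = 205.07 + 6.04 = 211.11 mGal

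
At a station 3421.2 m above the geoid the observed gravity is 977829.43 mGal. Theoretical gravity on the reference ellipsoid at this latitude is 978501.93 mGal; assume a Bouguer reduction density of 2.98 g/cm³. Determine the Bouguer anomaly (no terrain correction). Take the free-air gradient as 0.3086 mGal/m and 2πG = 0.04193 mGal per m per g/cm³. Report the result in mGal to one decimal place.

Free-air correction = 0.3086 × 3421.2 = 1055.78 mGal
Free-air anomaly = 977829.43 − 978501.93 + (1055.78) = 383.28 mGal
Bouguer slab correction = 0.04193 × 2.98 × 3421.2 = 427.48 mGal
Simple Bouguer anomaly = 383.28 − (427.48) = -44.20 mGal

-44.2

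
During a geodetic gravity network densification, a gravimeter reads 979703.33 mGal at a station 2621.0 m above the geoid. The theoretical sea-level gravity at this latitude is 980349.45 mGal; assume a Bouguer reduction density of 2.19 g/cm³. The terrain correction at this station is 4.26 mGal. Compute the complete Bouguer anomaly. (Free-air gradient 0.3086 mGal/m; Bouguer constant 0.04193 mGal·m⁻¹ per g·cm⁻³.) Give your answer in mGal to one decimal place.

Free-air correction = 0.3086 × 2621.0 = 808.84 mGal
Free-air anomaly = 979703.33 − 980349.45 + (808.84) = 162.72 mGal
Bouguer slab correction = 0.04193 × 2.19 × 2621.0 = 240.68 mGal
Simple Bouguer anomaly = 162.72 − (240.68) = -77.96 mGal
Complete Bouguer anomaly = -77.96 + 4.26 = -73.70 mGal

-73.7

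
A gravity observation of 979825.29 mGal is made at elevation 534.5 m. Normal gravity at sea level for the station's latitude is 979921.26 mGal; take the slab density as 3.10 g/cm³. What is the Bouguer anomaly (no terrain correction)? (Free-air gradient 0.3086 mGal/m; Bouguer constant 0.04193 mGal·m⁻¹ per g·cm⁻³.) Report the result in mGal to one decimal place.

Free-air correction = 0.3086 × 534.5 = 164.95 mGal
Free-air anomaly = 979825.29 − 979921.26 + (164.95) = 68.98 mGal
Bouguer slab correction = 0.04193 × 3.10 × 534.5 = 69.48 mGal
Simple Bouguer anomaly = 68.98 − (69.48) = -0.50 mGal

-0.5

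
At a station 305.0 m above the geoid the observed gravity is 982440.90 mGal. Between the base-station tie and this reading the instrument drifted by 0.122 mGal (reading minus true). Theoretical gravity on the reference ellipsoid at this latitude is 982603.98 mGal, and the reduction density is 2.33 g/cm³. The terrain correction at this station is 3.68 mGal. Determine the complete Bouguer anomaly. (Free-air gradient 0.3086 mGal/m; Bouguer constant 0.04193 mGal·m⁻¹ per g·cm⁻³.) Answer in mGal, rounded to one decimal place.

Drift-corrected reading = 982440.90 − (0.122) = 982440.778 mGal
Free-air correction = 0.3086 × 305.0 = 94.12 mGal
Free-air anomaly = 982440.778 − 982603.98 + (94.12) = -69.082 mGal
Bouguer slab correction = 0.04193 × 2.33 × 305.0 = 29.80 mGal
Simple Bouguer anomaly = -69.082 − (29.80) = -98.882 mGal
Complete Bouguer anomaly = -98.882 + 3.68 = -95.202 mGal

-95.2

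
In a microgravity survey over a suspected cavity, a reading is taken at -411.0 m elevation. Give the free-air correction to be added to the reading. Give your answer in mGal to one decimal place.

-126.8

Free-air correction = 0.3086 × -411.0 = -126.8 mGal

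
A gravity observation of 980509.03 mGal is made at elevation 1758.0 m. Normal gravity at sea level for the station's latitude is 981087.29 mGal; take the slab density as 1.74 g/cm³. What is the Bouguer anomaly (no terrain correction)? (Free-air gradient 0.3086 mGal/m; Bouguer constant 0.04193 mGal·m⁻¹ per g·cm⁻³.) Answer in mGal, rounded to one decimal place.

Free-air correction = 0.3086 × 1758.0 = 542.52 mGal
Free-air anomaly = 980509.03 − 981087.29 + (542.52) = -35.74 mGal
Bouguer slab correction = 0.04193 × 1.74 × 1758.0 = 128.26 mGal
Simple Bouguer anomaly = -35.74 − (128.26) = -164.00 mGal

-164.0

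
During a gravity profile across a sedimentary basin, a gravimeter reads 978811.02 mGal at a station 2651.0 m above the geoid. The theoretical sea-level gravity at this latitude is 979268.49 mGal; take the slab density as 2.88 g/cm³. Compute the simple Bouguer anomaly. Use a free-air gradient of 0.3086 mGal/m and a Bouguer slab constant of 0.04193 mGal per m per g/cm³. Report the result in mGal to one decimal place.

40.5

Free-air correction = 0.3086 × 2651.0 = 818.10 mGal
Free-air anomaly = 978811.02 − 979268.49 + (818.10) = 360.63 mGal
Bouguer slab correction = 0.04193 × 2.88 × 2651.0 = 320.13 mGal
Simple Bouguer anomaly = 360.63 − (320.13) = 40.50 mGal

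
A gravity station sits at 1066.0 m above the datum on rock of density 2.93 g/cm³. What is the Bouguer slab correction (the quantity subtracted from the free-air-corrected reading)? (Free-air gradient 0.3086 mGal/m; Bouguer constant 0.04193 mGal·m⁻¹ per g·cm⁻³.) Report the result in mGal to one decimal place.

131.0

Bouguer slab correction = 0.04193 × 2.93 × 1066.0 = 131.0 mGal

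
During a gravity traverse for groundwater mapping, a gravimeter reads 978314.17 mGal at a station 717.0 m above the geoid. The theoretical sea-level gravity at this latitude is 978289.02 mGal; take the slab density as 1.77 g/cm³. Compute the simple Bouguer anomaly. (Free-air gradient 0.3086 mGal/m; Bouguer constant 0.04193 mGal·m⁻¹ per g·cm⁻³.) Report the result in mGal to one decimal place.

193.2

Free-air correction = 0.3086 × 717.0 = 221.27 mGal
Free-air anomaly = 978314.17 − 978289.02 + (221.27) = 246.42 mGal
Bouguer slab correction = 0.04193 × 1.77 × 717.0 = 53.21 mGal
Simple Bouguer anomaly = 246.42 − (53.21) = 193.21 mGal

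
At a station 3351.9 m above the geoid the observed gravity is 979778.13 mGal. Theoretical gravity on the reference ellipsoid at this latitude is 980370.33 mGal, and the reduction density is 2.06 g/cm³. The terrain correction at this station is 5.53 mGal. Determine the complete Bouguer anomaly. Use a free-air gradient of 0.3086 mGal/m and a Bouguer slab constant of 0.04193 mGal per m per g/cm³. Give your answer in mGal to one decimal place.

Free-air correction = 0.3086 × 3351.9 = 1034.40 mGal
Free-air anomaly = 979778.13 − 980370.33 + (1034.40) = 442.20 mGal
Bouguer slab correction = 0.04193 × 2.06 × 3351.9 = 289.52 mGal
Simple Bouguer anomaly = 442.20 − (289.52) = 152.68 mGal
Complete Bouguer anomaly = 152.68 + 5.53 = 158.21 mGal

158.2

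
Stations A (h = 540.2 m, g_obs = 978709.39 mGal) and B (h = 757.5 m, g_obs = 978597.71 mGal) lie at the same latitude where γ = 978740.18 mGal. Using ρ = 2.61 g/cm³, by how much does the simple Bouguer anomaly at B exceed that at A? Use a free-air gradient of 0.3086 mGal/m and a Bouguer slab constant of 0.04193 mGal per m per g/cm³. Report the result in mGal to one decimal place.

Δg_SB(A) = 978709.39 − 978740.18 + 0.3086×540.2 − 0.04193×2.61×540.2 = 76.80 mGal
Δg_SB(B) = 978597.71 − 978740.18 + 0.3086×757.5 − 0.04193×2.61×757.5 = 8.40 mGal
Difference = 8.40 − (76.80) = -68.40 mGal

-68.4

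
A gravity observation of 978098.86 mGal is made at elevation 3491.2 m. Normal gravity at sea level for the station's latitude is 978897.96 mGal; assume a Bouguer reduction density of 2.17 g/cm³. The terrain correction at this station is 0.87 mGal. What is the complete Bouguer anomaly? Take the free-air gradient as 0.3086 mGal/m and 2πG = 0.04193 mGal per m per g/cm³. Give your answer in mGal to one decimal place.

-38.5

Free-air correction = 0.3086 × 3491.2 = 1077.38 mGal
Free-air anomaly = 978098.86 − 978897.96 + (1077.38) = 278.28 mGal
Bouguer slab correction = 0.04193 × 2.17 × 3491.2 = 317.66 mGal
Simple Bouguer anomaly = 278.28 − (317.66) = -39.38 mGal
Complete Bouguer anomaly = -39.38 + 0.87 = -38.51 mGal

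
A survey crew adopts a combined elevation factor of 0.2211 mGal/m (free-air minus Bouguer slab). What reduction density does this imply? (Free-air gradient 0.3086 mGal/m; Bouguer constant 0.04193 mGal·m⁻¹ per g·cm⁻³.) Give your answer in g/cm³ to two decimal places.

0.2211 = 0.3086 − 0.04193 × ρ
ρ = (0.3086 − 0.2211) / 0.04193 = 2.09 g/cm³

2.09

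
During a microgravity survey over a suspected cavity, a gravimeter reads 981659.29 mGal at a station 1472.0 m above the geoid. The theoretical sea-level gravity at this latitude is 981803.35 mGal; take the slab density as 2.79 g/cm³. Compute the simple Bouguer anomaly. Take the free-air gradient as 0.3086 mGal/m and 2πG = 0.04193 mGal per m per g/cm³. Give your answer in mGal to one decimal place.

138.0

Free-air correction = 0.3086 × 1472.0 = 454.26 mGal
Free-air anomaly = 981659.29 − 981803.35 + (454.26) = 310.20 mGal
Bouguer slab correction = 0.04193 × 2.79 × 1472.0 = 172.20 mGal
Simple Bouguer anomaly = 310.20 − (172.20) = 138.00 mGal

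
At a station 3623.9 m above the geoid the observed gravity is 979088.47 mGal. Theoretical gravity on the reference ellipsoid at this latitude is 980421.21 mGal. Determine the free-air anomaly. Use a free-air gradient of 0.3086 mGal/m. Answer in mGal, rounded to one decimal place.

-214.4

Free-air correction = 0.3086 × 3623.9 = 1118.34 mGal
Free-air anomaly = 979088.47 − 980421.21 + (1118.34) = -214.40 mGal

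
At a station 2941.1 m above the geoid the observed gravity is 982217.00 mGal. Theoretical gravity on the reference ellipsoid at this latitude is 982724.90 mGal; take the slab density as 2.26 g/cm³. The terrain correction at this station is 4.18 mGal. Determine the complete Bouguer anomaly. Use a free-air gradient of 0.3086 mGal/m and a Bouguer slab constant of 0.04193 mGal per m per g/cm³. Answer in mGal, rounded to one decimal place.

125.2

Free-air correction = 0.3086 × 2941.1 = 907.62 mGal
Free-air anomaly = 982217.00 − 982724.90 + (907.62) = 399.72 mGal
Bouguer slab correction = 0.04193 × 2.26 × 2941.1 = 278.70 mGal
Simple Bouguer anomaly = 399.72 − (278.70) = 121.02 mGal
Complete Bouguer anomaly = 121.02 + 4.18 = 125.20 mGal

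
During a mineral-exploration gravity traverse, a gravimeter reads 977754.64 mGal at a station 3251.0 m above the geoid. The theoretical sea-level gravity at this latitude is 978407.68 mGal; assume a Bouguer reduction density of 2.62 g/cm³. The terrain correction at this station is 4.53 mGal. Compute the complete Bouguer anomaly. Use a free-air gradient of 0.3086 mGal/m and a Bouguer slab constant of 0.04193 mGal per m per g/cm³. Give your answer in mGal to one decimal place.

Free-air correction = 0.3086 × 3251.0 = 1003.26 mGal
Free-air anomaly = 977754.64 − 978407.68 + (1003.26) = 350.22 mGal
Bouguer slab correction = 0.04193 × 2.62 × 3251.0 = 357.14 mGal
Simple Bouguer anomaly = 350.22 − (357.14) = -6.92 mGal
Complete Bouguer anomaly = -6.92 + 4.53 = -2.39 mGal

-2.4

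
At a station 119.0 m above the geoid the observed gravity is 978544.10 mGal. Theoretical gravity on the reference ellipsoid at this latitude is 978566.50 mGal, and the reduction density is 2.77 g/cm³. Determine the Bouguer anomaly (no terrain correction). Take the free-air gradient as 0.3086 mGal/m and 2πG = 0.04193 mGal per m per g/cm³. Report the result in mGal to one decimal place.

Free-air correction = 0.3086 × 119.0 = 36.72 mGal
Free-air anomaly = 978544.10 − 978566.50 + (36.72) = 14.32 mGal
Bouguer slab correction = 0.04193 × 2.77 × 119.0 = 13.82 mGal
Simple Bouguer anomaly = 14.32 − (13.82) = 0.50 mGal

0.5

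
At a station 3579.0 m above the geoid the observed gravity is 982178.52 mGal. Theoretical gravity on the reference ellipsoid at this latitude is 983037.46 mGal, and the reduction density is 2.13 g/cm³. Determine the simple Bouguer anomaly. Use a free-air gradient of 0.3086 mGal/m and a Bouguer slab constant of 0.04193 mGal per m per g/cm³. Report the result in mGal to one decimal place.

Free-air correction = 0.3086 × 3579.0 = 1104.48 mGal
Free-air anomaly = 982178.52 − 983037.46 + (1104.48) = 245.54 mGal
Bouguer slab correction = 0.04193 × 2.13 × 3579.0 = 319.64 mGal
Simple Bouguer anomaly = 245.54 − (319.64) = -74.10 mGal

-74.1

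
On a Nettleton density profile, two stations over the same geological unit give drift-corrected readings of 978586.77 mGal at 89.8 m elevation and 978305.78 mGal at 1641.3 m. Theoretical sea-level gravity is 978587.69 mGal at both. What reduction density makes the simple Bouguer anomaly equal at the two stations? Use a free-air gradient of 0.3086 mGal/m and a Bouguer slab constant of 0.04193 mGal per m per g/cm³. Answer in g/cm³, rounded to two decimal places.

Δg_obs = 978305.78 − 978586.77 = -280.99 mGal over Δh = 1641.3 − 89.8 = 1551.5 m
Equal Bouguer anomalies ⇒ Δg_obs + (0.3086 − 0.04193ρ)·Δh = 0
0.3086 − 0.04193ρ = −Δg_obs/Δh = 0.18111
ρ = (0.3086 − 0.18111) / 0.04193 = 3.04 g/cm³

3.04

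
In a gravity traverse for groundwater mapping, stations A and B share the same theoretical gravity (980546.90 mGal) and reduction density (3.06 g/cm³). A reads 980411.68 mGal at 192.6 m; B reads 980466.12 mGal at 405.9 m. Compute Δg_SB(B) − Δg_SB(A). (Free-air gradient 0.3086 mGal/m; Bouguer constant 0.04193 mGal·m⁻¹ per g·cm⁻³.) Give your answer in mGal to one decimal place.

92.9

Δg_SB(A) = 980411.68 − 980546.90 + 0.3086×192.6 − 0.04193×3.06×192.6 = -100.50 mGal
Δg_SB(B) = 980466.12 − 980546.90 + 0.3086×405.9 − 0.04193×3.06×405.9 = -7.60 mGal
Difference = -7.60 − (-100.50) = 92.90 mGal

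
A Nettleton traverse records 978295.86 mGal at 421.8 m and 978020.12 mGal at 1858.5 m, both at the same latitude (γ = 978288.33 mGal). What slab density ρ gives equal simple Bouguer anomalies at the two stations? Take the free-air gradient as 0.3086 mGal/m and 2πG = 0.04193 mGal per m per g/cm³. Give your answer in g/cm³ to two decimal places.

Δg_obs = 978020.12 − 978295.86 = -275.74 mGal over Δh = 1858.5 − 421.8 = 1436.7 m
Equal Bouguer anomalies ⇒ Δg_obs + (0.3086 − 0.04193ρ)·Δh = 0
0.3086 − 0.04193ρ = −Δg_obs/Δh = 0.19193
ρ = (0.3086 − 0.19193) / 0.04193 = 2.78 g/cm³

2.78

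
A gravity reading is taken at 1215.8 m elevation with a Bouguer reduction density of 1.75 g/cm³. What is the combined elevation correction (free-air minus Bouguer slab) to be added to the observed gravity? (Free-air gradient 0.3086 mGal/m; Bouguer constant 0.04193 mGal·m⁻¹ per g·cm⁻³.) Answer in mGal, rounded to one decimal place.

Combined gradient = 0.3086 − 0.04193 × 1.75 = 0.2352225 mGal/m
Combined elevation correction = 0.2352225 × 1215.8 = 286.0 mGal

286.0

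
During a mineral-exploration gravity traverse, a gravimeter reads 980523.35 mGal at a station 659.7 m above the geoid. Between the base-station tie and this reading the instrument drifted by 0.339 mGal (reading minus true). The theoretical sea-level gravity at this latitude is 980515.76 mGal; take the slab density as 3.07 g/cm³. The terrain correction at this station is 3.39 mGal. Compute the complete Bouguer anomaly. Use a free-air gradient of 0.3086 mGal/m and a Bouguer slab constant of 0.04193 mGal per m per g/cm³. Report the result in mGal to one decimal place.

129.3

Drift-corrected reading = 980523.35 − (0.339) = 980523.011 mGal
Free-air correction = 0.3086 × 659.7 = 203.58 mGal
Free-air anomaly = 980523.011 − 980515.76 + (203.58) = 210.831 mGal
Bouguer slab correction = 0.04193 × 3.07 × 659.7 = 84.92 mGal
Simple Bouguer anomaly = 210.831 − (84.92) = 125.911 mGal
Complete Bouguer anomaly = 125.911 + 3.39 = 129.301 mGal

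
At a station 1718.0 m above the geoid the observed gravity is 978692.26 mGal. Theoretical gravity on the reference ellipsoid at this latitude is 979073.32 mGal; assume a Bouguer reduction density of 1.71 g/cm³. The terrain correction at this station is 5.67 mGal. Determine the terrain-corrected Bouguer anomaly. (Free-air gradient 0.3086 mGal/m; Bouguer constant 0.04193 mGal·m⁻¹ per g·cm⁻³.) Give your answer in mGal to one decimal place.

31.6

Free-air correction = 0.3086 × 1718.0 = 530.17 mGal
Free-air anomaly = 978692.26 − 979073.32 + (530.17) = 149.11 mGal
Bouguer slab correction = 0.04193 × 1.71 × 1718.0 = 123.18 mGal
Simple Bouguer anomaly = 149.11 − (123.18) = 25.93 mGal
Complete Bouguer anomaly = 25.93 + 5.67 = 31.60 mGal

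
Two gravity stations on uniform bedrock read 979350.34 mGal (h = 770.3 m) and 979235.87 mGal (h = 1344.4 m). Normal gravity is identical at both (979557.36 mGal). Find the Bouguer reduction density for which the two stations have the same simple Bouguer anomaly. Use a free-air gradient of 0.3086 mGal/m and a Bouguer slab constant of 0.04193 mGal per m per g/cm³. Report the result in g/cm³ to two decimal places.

Δg_obs = 979235.87 − 979350.34 = -114.47 mGal over Δh = 1344.4 − 770.3 = 574.1 m
Equal Bouguer anomalies ⇒ Δg_obs + (0.3086 − 0.04193ρ)·Δh = 0
0.3086 − 0.04193ρ = −Δg_obs/Δh = 0.19939
ρ = (0.3086 − 0.19939) / 0.04193 = 2.60 g/cm³

2.60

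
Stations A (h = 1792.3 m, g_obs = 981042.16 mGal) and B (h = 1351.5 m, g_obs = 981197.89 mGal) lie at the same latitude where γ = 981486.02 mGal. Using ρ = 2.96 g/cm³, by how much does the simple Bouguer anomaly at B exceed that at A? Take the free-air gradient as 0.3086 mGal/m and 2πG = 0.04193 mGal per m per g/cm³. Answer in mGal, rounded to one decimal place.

Δg_SB(A) = 981042.16 − 981486.02 + 0.3086×1792.3 − 0.04193×2.96×1792.3 = -113.20 mGal
Δg_SB(B) = 981197.89 − 981486.02 + 0.3086×1351.5 − 0.04193×2.96×1351.5 = -38.80 mGal
Difference = -38.80 − (-113.20) = 74.40 mGal

74.4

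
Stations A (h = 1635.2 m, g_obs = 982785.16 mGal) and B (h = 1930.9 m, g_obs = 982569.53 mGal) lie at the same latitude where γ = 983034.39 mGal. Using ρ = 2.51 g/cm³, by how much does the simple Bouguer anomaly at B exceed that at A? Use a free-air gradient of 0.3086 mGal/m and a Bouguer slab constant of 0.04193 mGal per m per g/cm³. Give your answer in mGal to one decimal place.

-155.5

Δg_SB(A) = 982785.16 − 983034.39 + 0.3086×1635.2 − 0.04193×2.51×1635.2 = 83.30 mGal
Δg_SB(B) = 982569.53 − 983034.39 + 0.3086×1930.9 − 0.04193×2.51×1930.9 = -72.20 mGal
Difference = -72.20 − (83.30) = -155.50 mGal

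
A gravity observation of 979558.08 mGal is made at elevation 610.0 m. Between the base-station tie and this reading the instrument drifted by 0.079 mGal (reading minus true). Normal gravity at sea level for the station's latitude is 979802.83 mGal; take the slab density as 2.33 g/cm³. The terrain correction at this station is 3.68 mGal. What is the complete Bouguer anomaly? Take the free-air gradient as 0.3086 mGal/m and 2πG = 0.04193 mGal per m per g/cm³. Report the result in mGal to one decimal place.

Drift-corrected reading = 979558.08 − (0.079) = 979558.001 mGal
Free-air correction = 0.3086 × 610.0 = 188.25 mGal
Free-air anomaly = 979558.001 − 979802.83 + (188.25) = -56.579 mGal
Bouguer slab correction = 0.04193 × 2.33 × 610.0 = 59.60 mGal
Simple Bouguer anomaly = -56.579 − (59.60) = -116.179 mGal
Complete Bouguer anomaly = -116.179 + 3.68 = -112.499 mGal

-112.5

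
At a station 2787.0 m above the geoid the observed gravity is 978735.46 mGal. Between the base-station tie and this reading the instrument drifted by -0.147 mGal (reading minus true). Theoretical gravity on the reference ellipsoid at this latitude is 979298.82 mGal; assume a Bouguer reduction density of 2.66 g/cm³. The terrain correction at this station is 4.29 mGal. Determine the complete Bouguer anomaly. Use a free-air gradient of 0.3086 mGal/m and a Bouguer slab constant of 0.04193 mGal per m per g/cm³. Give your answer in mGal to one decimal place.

-9.7

Drift-corrected reading = 978735.46 − (-0.147) = 978735.607 mGal
Free-air correction = 0.3086 × 2787.0 = 860.07 mGal
Free-air anomaly = 978735.607 − 979298.82 + (860.07) = 296.857 mGal
Bouguer slab correction = 0.04193 × 2.66 × 2787.0 = 310.84 mGal
Simple Bouguer anomaly = 296.857 − (310.84) = -13.983 mGal
Complete Bouguer anomaly = -13.983 + 4.29 = -9.693 mGal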